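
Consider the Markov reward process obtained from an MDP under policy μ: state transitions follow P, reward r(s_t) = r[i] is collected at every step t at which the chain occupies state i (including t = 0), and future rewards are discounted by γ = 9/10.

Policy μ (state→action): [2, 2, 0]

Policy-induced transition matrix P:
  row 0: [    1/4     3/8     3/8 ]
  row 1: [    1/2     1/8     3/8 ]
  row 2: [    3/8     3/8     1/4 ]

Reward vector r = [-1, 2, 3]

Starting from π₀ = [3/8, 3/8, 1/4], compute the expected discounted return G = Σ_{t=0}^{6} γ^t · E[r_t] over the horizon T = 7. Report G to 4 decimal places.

t=0: π = [0.3750, 0.3750, 0.2500], E[r] = 1.1250, γ^t·E[r] = 1.125000, running G = 1.125000
t=1: π = [0.3750, 0.2813, 0.3438], E[r] = 1.2188, γ^t·E[r] = 1.096875, running G = 2.221875
t=2: π = [0.3633, 0.3047, 0.3320], E[r] = 1.2422, γ^t·E[r] = 1.006172, running G = 3.228047
t=3: π = [0.3677, 0.2988, 0.3335], E[r] = 1.2305, γ^t·E[r] = 0.897012, running G = 4.125059
t=4: π = [0.3664, 0.3003, 0.3333], E[r] = 1.2341, γ^t·E[r] = 0.809713, running G = 4.934772
t=5: π = [0.3667, 0.2999, 0.3333], E[r] = 1.2331, γ^t·E[r] = 0.728147, running G = 5.662919
t=6: π = [0.3666, 0.3000, 0.3333], E[r] = 1.2334, γ^t·E[r] = 0.655472, running G = 6.318392

G = 6.3184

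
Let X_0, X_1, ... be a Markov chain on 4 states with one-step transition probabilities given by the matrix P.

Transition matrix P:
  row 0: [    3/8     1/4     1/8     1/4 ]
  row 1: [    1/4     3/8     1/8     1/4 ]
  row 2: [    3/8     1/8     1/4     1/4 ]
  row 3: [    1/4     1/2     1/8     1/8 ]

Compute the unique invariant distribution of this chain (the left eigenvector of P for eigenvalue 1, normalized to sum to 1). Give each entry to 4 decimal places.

π = [0.3061, 0.3288, 0.1429, 0.2222]

Balance equations π_j = Σ_i π_i·P[i][j]:
  π_0 = 3/8·π_0 + 1/4·π_1 + 3/8·π_2 + 1/4·π_3
  π_1 = 1/4·π_0 + 3/8·π_1 + 1/8·π_2 + 1/2·π_3
  π_2 = 1/8·π_0 + 1/8·π_1 + 1/4·π_2 + 1/8·π_3
  normalize: π_0 + π_1 + π_2 + π_3 = 1
Solving the linear system gives exactly π = [15/49, 145/441, 1/7, 2/9].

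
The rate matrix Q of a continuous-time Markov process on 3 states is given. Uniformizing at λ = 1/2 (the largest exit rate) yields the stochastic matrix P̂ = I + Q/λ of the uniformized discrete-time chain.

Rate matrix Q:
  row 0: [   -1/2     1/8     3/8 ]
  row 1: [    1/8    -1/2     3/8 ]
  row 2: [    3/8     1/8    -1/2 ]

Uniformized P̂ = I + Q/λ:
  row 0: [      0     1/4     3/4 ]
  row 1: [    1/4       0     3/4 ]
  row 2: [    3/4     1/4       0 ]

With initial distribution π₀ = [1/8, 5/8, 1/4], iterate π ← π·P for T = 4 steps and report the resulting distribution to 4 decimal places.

π = [0.4263, 0.2017, 0.3721]

t=0: π = [0.1250, 0.6250, 0.2500]
t=1: π = [0.3438, 0.0938, 0.5625]
t=2: π = [0.4453, 0.2266, 0.3281]
t=3: π = [0.3027, 0.1934, 0.5039]
t=4: π = [0.4263, 0.2017, 0.3721]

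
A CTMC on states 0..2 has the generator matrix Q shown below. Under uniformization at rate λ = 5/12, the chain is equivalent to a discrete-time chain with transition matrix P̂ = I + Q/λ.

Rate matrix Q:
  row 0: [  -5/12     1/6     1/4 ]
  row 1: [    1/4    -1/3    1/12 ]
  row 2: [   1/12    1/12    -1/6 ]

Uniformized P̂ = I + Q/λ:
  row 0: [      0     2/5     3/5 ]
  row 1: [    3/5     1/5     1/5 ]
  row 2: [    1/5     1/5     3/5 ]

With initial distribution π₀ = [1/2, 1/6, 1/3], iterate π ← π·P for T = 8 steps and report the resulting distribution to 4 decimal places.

π = [0.2501, 0.2499, 0.4999]

t=0: π = [0.5000, 0.1667, 0.3333]
t=1: π = [0.1667, 0.3000, 0.5333]
t=2: π = [0.2867, 0.2333, 0.4800]
t=3: π = [0.2360, 0.2573, 0.5067]
t=4: π = [0.2557, 0.2472, 0.4971]
t=5: π = [0.2477, 0.2511, 0.5011]
t=6: π = [0.2509, 0.2495, 0.4995]
t=7: π = [0.2496, 0.2502, 0.5002]
t=8: π = [0.2501, 0.2499, 0.4999]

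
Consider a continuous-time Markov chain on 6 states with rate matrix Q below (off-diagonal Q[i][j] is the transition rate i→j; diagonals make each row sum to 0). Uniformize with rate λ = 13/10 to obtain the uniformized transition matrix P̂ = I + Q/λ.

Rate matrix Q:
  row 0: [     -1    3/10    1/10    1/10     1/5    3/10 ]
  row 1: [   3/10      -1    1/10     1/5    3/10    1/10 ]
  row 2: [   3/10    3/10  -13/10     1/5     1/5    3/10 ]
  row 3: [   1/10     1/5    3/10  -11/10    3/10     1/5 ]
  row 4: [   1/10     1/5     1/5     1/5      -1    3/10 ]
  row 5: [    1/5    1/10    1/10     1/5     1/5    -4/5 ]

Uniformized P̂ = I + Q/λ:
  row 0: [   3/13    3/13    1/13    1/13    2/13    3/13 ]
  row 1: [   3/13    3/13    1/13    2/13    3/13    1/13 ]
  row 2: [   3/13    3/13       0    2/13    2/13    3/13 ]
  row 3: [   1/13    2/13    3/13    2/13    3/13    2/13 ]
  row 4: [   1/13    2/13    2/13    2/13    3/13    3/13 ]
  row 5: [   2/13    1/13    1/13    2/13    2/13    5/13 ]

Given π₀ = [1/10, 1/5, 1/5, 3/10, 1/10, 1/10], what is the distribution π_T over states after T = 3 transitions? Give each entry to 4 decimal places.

π = [0.1621, 0.1710, 0.1055, 0.1413, 0.1931, 0.2270]

t=0: π = [0.1000, 0.2000, 0.2000, 0.3000, 0.1000, 0.1000]
t=1: π = [0.1615, 0.1846, 0.1154, 0.1462, 0.2000, 0.1923]
t=2: π = [0.1627, 0.1746, 0.1059, 0.1414, 0.1947, 0.2207]
t=3: π = [0.1621, 0.1710, 0.1055, 0.1413, 0.1931, 0.2270]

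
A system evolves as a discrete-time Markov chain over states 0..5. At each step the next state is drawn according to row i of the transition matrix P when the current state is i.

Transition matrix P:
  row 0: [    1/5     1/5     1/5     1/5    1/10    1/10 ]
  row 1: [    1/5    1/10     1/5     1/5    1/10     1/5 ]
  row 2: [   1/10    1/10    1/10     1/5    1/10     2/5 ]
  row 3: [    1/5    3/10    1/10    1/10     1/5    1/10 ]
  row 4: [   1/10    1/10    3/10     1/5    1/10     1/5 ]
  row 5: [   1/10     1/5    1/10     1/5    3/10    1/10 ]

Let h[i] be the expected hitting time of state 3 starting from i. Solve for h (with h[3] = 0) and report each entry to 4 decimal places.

h = [5.0000, 5.0000, 5.0000, 0.0000, 5.0000, 5.0000]

First-step conditioning: h[3] = 0; for i ≠ 3, h[i] = 1 + Σ_k P[i][k]·h[k].
  h[0] = 1 + 1/5·h[0] + 1/5·h[1] + 1/5·h[2] + 1/10·h[4] + 1/10·h[5]
  h[1] = 1 + 1/5·h[0] + 1/10·h[1] + 1/5·h[2] + 1/10·h[4] + 1/5·h[5]
  h[2] = 1 + 1/10·h[0] + 1/10·h[1] + 1/10·h[2] + 1/10·h[4] + 2/5·h[5]
  h[4] = 1 + 1/10·h[0] + 1/10·h[1] + 3/10·h[2] + 1/10·h[4] + 1/5·h[5]
  h[5] = 1 + 1/10·h[0] + 1/5·h[1] + 1/10·h[2] + 3/10·h[4] + 1/10·h[5]
Solving the 5×5 linear system over states ≠ 3 gives exactly h = [5, 5, 5, 0, 5, 5] (h[3] = 0 is the target).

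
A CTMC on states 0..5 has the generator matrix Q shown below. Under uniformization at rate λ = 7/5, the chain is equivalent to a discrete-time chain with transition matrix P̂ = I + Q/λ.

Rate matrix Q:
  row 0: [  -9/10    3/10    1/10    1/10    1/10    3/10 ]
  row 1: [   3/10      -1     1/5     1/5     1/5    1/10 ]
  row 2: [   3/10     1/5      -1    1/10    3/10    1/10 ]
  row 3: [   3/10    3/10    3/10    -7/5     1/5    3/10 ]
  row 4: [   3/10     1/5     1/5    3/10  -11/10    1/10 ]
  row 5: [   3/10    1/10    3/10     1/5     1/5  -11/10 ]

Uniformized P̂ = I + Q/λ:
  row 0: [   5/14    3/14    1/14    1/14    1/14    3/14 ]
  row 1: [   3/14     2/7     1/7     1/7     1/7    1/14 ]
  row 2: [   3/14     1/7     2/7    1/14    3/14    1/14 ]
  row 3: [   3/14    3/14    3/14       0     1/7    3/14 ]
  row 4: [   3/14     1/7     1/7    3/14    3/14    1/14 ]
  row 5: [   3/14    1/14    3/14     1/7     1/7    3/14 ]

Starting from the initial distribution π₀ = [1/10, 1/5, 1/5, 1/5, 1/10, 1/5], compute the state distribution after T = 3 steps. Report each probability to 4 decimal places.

π = [0.2496, 0.1844, 0.1675, 0.1081, 0.1483, 0.1422]

t=0: π = [0.1000, 0.2000, 0.2000, 0.2000, 0.1000, 0.2000]
t=1: π = [0.2286, 0.1786, 0.1929, 0.1000, 0.1571, 0.1429]
t=2: π = [0.2469, 0.1816, 0.1714, 0.1097, 0.1515, 0.1388]
t=3: π = [0.2496, 0.1844, 0.1675, 0.1081, 0.1483, 0.1422]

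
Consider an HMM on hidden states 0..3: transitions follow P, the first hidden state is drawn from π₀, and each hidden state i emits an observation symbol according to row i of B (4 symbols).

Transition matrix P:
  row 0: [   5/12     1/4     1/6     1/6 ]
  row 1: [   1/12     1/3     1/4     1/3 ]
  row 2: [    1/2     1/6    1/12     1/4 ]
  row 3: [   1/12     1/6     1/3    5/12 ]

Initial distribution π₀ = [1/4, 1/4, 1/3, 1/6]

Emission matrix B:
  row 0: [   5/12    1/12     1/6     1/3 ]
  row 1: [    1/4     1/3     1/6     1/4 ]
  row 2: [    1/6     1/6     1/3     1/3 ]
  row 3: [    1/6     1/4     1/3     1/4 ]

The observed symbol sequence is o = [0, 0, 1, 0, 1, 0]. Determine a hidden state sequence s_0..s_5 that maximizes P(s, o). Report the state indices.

t=0: δ = [1.042e-01, 6.250e-02, 5.556e-02, 2.778e-02]  (obs o_0=0)
t=1: δ = [1.808e-02, 6.510e-03, 2.894e-03, 3.472e-03]  ψ = [0, 0, 0, 1]  (obs o_1=0)
t=2: δ = [6.279e-04, 1.507e-03, 5.023e-04, 7.535e-04]  ψ = [0, 0, 0, 0]  (obs o_2=1)
t=3: δ = [1.090e-04, 1.256e-04, 6.279e-05, 8.372e-05]  ψ = [0, 1, 1, 1]  (obs o_3=0)
t=4: δ = [3.785e-06, 1.395e-05, 5.233e-06, 1.047e-05]  ψ = [0, 1, 1, 1]  (obs o_4=1)
t=5: δ = [1.090e-06, 1.163e-06, 5.814e-07, 7.752e-07]  ψ = [2, 1, 1, 1]  (obs o_5=0)
backtrack: best end state = 1; path = [0, 0, 1, 1, 1, 1]

path = [0, 0, 1, 1, 1, 1]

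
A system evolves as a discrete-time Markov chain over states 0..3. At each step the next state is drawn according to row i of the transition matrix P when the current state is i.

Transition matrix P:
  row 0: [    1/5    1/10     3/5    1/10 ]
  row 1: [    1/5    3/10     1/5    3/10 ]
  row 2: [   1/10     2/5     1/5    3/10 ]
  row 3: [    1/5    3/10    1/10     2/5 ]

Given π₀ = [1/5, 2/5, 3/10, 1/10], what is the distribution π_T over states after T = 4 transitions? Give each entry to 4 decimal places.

t=0: π = [0.2000, 0.4000, 0.3000, 0.1000]
t=1: π = [0.1700, 0.2900, 0.2700, 0.2700]
t=2: π = [0.1730, 0.2930, 0.2410, 0.2930]
t=3: π = [0.1759, 0.2895, 0.2399, 0.2947]
t=4: π = [0.1760, 0.2888, 0.2409, 0.2943]

π = [0.1760, 0.2888, 0.2409, 0.2943]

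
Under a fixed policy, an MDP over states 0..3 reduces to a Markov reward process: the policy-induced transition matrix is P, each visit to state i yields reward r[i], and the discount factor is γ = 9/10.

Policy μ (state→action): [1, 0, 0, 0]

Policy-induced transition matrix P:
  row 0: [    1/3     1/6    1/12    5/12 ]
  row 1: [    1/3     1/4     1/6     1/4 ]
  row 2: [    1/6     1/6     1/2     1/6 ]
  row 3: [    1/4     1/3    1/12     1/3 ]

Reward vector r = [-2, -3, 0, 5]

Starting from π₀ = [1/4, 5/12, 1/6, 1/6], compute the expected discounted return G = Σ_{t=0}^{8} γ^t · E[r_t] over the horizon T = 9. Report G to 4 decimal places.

t=0: π = [0.2500, 0.4167, 0.1667, 0.1667], E[r] = -0.9167, γ^t·E[r] = -0.916667, running G = -0.916667
t=1: π = [0.2917, 0.2292, 0.1875, 0.2917], E[r] = 0.1875, γ^t·E[r] = 0.168750, running G = -0.747917
t=2: π = [0.2778, 0.2344, 0.1806, 0.3073], E[r] = 0.2778, γ^t·E[r] = 0.225000, running G = -0.522917
t=3: π = [0.2776, 0.2374, 0.1781, 0.3069], E[r] = 0.2668, γ^t·E[r] = 0.194484, running G = -0.328432
t=4: π = [0.2781, 0.2376, 0.1773, 0.3070], E[r] = 0.2661, γ^t·E[r] = 0.174569, running G = -0.153863
t=5: π = [0.2782, 0.2376, 0.1770, 0.3072], E[r] = 0.2665, γ^t·E[r] = 0.157350, running G = 0.003487
t=6: π = [0.2782, 0.2377, 0.1769, 0.3072], E[r] = 0.2666, γ^t·E[r] = 0.141682, running G = 0.145169
t=7: π = [0.2783, 0.2377, 0.1768, 0.3072], E[r] = 0.2666, γ^t·E[r] = 0.127533, running G = 0.272702
t=8: π = [0.2783, 0.2377, 0.1768, 0.3072], E[r] = 0.2667, γ^t·E[r] = 0.114787, running G = 0.387488

G = 0.3875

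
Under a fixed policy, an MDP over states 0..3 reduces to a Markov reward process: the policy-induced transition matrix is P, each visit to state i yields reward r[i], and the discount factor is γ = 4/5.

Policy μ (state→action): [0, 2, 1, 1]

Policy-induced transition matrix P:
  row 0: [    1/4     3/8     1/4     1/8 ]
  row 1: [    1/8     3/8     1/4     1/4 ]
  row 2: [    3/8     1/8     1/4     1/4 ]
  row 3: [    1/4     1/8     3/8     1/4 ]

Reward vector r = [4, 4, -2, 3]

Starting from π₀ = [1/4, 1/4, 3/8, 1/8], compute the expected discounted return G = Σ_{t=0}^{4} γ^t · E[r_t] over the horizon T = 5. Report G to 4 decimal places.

G = 6.6836

t=0: π = [0.2500, 0.2500, 0.3750, 0.1250], E[r] = 1.6250, γ^t·E[r] = 1.625000, running G = 1.625000
t=1: π = [0.2656, 0.2500, 0.2656, 0.2188], E[r] = 2.1875, γ^t·E[r] = 1.750000, running G = 3.375000
t=2: π = [0.2520, 0.2539, 0.2773, 0.2168], E[r] = 2.1191, γ^t·E[r] = 1.356250, running G = 4.731250
t=3: π = [0.2529, 0.2515, 0.2771, 0.2185], E[r] = 2.1189, γ^t·E[r] = 1.084875, running G = 5.816125
t=4: π = [0.2532, 0.2511, 0.2773, 0.2184], E[r] = 2.1177, γ^t·E[r] = 0.867425, running G = 6.683550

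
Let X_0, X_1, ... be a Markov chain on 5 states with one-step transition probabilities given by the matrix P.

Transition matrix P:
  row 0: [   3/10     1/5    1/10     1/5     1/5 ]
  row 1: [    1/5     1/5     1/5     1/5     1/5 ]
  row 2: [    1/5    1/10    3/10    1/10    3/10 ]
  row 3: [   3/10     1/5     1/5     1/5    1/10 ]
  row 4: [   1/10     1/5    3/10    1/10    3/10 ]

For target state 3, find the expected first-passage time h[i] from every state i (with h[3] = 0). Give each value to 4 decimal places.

First-step conditioning: h[3] = 0; for i ≠ 3, h[i] = 1 + Σ_k P[i][k]·h[k].
  h[0] = 1 + 3/10·h[0] + 1/5·h[1] + 1/10·h[2] + 1/5·h[4]
  h[1] = 1 + 1/5·h[0] + 1/5·h[1] + 1/5·h[2] + 1/5·h[4]
  h[2] = 1 + 1/5·h[0] + 1/10·h[1] + 3/10·h[2] + 3/10·h[4]
  h[4] = 1 + 1/10·h[0] + 1/5·h[1] + 3/10·h[2] + 3/10·h[4]
Solving the 4×4 linear system over states ≠ 3 gives exactly h = [3545/548, 3595/548, 4045/548, 0, 2025/274] (h[3] = 0 is the target).

h = [6.4690, 6.5602, 7.3814, 0.0000, 7.3905]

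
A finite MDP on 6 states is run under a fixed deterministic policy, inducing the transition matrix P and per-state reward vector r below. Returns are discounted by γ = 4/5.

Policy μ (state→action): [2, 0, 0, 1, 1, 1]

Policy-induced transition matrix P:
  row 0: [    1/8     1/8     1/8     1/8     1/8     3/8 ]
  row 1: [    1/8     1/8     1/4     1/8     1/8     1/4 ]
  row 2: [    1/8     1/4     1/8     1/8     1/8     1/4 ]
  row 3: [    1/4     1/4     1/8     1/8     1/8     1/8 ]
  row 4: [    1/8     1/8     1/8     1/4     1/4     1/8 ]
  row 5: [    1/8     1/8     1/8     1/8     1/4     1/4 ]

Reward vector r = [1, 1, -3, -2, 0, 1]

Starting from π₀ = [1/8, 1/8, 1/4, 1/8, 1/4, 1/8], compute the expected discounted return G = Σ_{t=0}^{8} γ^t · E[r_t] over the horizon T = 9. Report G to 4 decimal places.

t=0: π = [0.1250, 0.1250, 0.2500, 0.1250, 0.2500, 0.1250], E[r] = -0.6250, γ^t·E[r] = -0.625000, running G = -0.625000
t=1: π = [0.1406, 0.1719, 0.1406, 0.1563, 0.1719, 0.2188], E[r] = -0.2031, γ^t·E[r] = -0.162500, running G = -0.787500
t=2: π = [0.1445, 0.1621, 0.1465, 0.1465, 0.1738, 0.2266], E[r] = -0.1992, γ^t·E[r] = -0.127500, running G = -0.915000
t=3: π = [0.1433, 0.1616, 0.1453, 0.1467, 0.1750, 0.2280], E[r] = -0.1963, γ^t·E[r] = -0.100500, running G = -1.015500
t=4: π = [0.1433, 0.1615, 0.1452, 0.1469, 0.1754, 0.2277], E[r] = -0.1968, γ^t·E[r] = -0.080625, running G = -1.096125
t=5: π = [0.1434, 0.1615, 0.1452, 0.1469, 0.1754, 0.2276], E[r] = -0.1969, γ^t·E[r] = -0.064521, running G = -1.160646
t=6: π = [0.1434, 0.1615, 0.1452, 0.1469, 0.1754, 0.2276], E[r] = -0.1969, γ^t·E[r] = -0.051617, running G = -1.212263
t=7: π = [0.1434, 0.1615, 0.1452, 0.1469, 0.1754, 0.2276], E[r] = -0.1969, γ^t·E[r] = -0.041293, running G = -1.253556
t=8: π = [0.1434, 0.1615, 0.1452, 0.1469, 0.1754, 0.2276], E[r] = -0.1969, γ^t·E[r] = -0.033034, running G = -1.286590

G = -1.2866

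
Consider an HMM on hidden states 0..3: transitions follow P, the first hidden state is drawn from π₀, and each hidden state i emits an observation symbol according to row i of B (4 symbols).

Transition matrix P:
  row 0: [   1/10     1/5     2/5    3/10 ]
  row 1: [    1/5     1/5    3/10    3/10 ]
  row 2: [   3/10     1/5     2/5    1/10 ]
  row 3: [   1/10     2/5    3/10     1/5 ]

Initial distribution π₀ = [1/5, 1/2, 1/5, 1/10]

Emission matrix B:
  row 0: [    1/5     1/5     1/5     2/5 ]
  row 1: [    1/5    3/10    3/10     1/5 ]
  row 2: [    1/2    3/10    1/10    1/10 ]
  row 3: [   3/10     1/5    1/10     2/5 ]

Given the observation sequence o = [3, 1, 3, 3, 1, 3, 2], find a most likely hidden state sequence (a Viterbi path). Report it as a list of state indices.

path = [0, 2, 0, 3, 1, 3, 1]

t=0: δ = [8.000e-02, 1.000e-01, 2.000e-02, 4.000e-02]  (obs o_0=3)
t=1: δ = [4.000e-03, 6.000e-03, 9.600e-03, 6.000e-03]  ψ = [1, 1, 0, 1]  (obs o_1=1)
t=2: δ = [1.152e-03, 4.800e-04, 3.840e-04, 7.200e-04]  ψ = [2, 3, 2, 1]  (obs o_2=3)
t=3: δ = [4.608e-05, 5.760e-05, 4.608e-05, 1.382e-04]  ψ = [0, 3, 0, 0]  (obs o_3=3)
t=4: δ = [2.765e-06, 1.659e-05, 1.244e-05, 5.530e-06]  ψ = [2, 3, 3, 3]  (obs o_4=1)
t=5: δ = [1.493e-06, 6.636e-07, 4.977e-07, 1.991e-06]  ψ = [2, 1, 1, 1]  (obs o_5=3)
t=6: δ = [3.981e-08, 2.389e-07, 5.972e-08, 4.479e-08]  ψ = [3, 3, 0, 0]  (obs o_6=2)
backtrack: best end state = 1; path = [0, 2, 0, 3, 1, 3, 1]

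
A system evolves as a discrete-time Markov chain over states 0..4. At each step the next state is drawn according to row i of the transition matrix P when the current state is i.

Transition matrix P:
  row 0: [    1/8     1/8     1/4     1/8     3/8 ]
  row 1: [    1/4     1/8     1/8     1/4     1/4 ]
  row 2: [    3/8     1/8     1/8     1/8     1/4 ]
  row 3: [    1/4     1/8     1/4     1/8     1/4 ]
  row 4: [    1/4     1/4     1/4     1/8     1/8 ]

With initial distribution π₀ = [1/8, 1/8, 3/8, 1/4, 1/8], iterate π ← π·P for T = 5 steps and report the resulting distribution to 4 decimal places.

t=0: π = [0.1250, 0.1250, 0.3750, 0.2500, 0.1250]
t=1: π = [0.2813, 0.1406, 0.1875, 0.1406, 0.2500]
t=2: π = [0.2383, 0.1563, 0.2090, 0.1426, 0.2539]
t=3: π = [0.2463, 0.1567, 0.2043, 0.1445, 0.2480]
t=4: π = [0.2448, 0.1560, 0.2049, 0.1446, 0.2498]
t=5: π = [0.2450, 0.1562, 0.2049, 0.1445, 0.2494]

π = [0.2450, 0.1562, 0.2049, 0.1445, 0.2494]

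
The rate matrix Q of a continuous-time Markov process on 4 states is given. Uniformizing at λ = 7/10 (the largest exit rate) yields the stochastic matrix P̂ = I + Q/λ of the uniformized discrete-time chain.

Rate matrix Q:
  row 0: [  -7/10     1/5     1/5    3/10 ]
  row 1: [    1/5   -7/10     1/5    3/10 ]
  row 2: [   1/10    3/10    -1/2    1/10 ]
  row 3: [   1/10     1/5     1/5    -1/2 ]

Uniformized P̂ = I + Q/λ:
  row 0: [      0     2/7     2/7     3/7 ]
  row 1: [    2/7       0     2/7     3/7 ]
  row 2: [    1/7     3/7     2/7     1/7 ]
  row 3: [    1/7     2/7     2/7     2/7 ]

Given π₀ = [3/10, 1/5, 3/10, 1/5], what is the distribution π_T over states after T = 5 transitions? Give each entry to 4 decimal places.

t=0: π = [0.3000, 0.2000, 0.3000, 0.2000]
t=1: π = [0.1286, 0.2714, 0.2857, 0.3143]
t=2: π = [0.1633, 0.2490, 0.2857, 0.3020]
t=3: π = [0.1551, 0.2554, 0.2857, 0.3038]
t=4: π = [0.1572, 0.2536, 0.2857, 0.3035]
t=5: π = [0.1566, 0.2541, 0.2857, 0.3036]

π = [0.1566, 0.2541, 0.2857, 0.3036]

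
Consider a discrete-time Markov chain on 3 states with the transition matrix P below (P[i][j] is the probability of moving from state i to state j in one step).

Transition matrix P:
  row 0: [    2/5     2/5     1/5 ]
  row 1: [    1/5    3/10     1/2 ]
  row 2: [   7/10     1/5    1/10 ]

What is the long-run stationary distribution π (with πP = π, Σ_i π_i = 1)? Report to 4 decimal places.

Balance equations π_j = Σ_i π_i·P[i][j]:
  π_0 = 2/5·π_0 + 1/5·π_1 + 7/10·π_2
  π_1 = 2/5·π_0 + 3/10·π_1 + 1/5·π_2
  normalize: π_0 + π_1 + π_2 = 1
Solving the linear system gives exactly π = [53/127, 40/127, 34/127].

π = [0.4173, 0.3150, 0.2677]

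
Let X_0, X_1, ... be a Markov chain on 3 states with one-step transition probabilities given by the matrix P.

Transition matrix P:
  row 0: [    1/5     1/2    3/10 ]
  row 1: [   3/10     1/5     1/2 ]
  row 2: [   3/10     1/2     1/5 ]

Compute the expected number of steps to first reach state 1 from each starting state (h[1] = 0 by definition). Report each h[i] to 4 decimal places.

First-step conditioning: h[1] = 0; for i ≠ 1, h[i] = 1 + Σ_k P[i][k]·h[k].
  h[0] = 1 + 1/5·h[0] + 3/10·h[2]
  h[2] = 1 + 3/10·h[0] + 1/5·h[2]
Solving the 2×2 linear system over states ≠ 1 gives exactly h = [2, 0, 2] (h[1] = 0 is the target).

h = [2.0000, 0.0000, 2.0000]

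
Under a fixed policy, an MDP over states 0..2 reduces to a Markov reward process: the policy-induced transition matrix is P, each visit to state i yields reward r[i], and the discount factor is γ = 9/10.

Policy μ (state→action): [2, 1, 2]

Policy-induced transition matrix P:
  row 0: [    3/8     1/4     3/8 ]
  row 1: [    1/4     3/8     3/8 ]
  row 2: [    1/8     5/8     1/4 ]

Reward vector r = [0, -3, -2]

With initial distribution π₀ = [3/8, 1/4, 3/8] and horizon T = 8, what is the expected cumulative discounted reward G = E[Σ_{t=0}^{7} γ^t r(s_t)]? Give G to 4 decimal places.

t=0: π = [0.3750, 0.2500, 0.3750], E[r] = -1.5000, γ^t·E[r] = -1.500000, running G = -1.500000
t=1: π = [0.2500, 0.4219, 0.3281], E[r] = -1.9219, γ^t·E[r] = -1.729688, running G = -3.229688
t=2: π = [0.2402, 0.4258, 0.3340], E[r] = -1.9453, γ^t·E[r] = -1.575703, running G = -4.805391
t=3: π = [0.2383, 0.4285, 0.3333], E[r] = -1.9519, γ^t·E[r] = -1.422938, running G = -6.228329
t=4: π = [0.2381, 0.4285, 0.3333], E[r] = -1.9523, γ^t·E[r] = -1.280885, running G = -7.509214
t=5: π = [0.2381, 0.4286, 0.3333], E[r] = -1.9524, γ^t·E[r] = -1.152857, running G = -8.662071
t=6: π = [0.2381, 0.4286, 0.3333], E[r] = -1.9524, γ^t·E[r] = -1.037574, running G = -9.699645
t=7: π = [0.2381, 0.4286, 0.3333], E[r] = -1.9524, γ^t·E[r] = -0.933818, running G = -10.633463

G = -10.6335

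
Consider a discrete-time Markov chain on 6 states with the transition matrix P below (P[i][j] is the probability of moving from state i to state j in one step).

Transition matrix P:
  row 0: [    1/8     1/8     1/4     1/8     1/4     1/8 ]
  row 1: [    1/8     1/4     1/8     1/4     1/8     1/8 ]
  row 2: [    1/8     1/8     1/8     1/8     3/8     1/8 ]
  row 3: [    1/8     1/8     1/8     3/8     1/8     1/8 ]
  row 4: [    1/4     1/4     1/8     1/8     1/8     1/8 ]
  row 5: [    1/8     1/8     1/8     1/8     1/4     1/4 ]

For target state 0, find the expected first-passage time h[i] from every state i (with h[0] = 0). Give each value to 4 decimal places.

h = [0.0000, 6.8137, 6.6008, 6.8137, 5.9620, 6.6920]

First-step conditioning: h[0] = 0; for i ≠ 0, h[i] = 1 + Σ_k P[i][k]·h[k].
  h[1] = 1 + 1/4·h[1] + 1/8·h[2] + 1/4·h[3] + 1/8·h[4] + 1/8·h[5]
  h[2] = 1 + 1/8·h[1] + 1/8·h[2] + 1/8·h[3] + 3/8·h[4] + 1/8·h[5]
  h[3] = 1 + 1/8·h[1] + 1/8·h[2] + 3/8·h[3] + 1/8·h[4] + 1/8·h[5]
  h[4] = 1 + 1/4·h[1] + 1/8·h[2] + 1/8·h[3] + 1/8·h[4] + 1/8·h[5]
  h[5] = 1 + 1/8·h[1] + 1/8·h[2] + 1/8·h[3] + 1/4·h[4] + 1/4·h[5]
Solving the 5×5 linear system over states ≠ 0 gives exactly h = [0, 1792/263, 1736/263, 1792/263, 1568/263, 1760/263] (h[0] = 0 is the target).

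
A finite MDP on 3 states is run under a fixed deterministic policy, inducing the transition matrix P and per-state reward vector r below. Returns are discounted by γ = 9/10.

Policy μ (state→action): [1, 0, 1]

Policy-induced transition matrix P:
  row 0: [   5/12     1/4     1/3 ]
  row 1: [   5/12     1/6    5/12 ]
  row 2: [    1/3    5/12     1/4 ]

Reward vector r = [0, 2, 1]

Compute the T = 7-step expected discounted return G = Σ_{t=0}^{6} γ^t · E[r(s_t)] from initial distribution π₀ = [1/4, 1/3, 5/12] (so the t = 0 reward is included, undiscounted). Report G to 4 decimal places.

G = 4.8605

t=0: π = [0.2500, 0.3333, 0.4167], E[r] = 1.0833, γ^t·E[r] = 1.083333, running G = 1.083333
t=1: π = [0.3819, 0.2917, 0.3264], E[r] = 0.9097, γ^t·E[r] = 0.818750, running G = 1.902083
t=2: π = [0.3895, 0.2801, 0.3304], E[r] = 0.8906, γ^t·E[r] = 0.721406, running G = 2.623490
t=3: π = [0.3891, 0.2817, 0.3291], E[r] = 0.8926, γ^t·E[r] = 0.650707, running G = 3.274197
t=4: π = [0.3892, 0.2814, 0.3294], E[r] = 0.8921, γ^t·E[r] = 0.585333, running G = 3.859530
t=5: π = [0.3892, 0.2814, 0.3293], E[r] = 0.8922, γ^t·E[r] = 0.526853, running G = 4.386383
t=6: π = [0.3892, 0.2814, 0.3293], E[r] = 0.8922, γ^t·E[r] = 0.474158, running G = 4.860541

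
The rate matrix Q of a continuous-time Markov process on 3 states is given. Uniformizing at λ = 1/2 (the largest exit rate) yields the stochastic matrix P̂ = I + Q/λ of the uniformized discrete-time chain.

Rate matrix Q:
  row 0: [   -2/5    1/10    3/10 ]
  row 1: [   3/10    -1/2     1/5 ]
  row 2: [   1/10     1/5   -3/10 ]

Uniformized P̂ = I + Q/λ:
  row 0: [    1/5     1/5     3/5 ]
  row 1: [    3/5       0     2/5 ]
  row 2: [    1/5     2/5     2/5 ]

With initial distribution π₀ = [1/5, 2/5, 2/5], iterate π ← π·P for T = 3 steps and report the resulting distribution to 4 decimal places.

t=0: π = [0.2000, 0.4000, 0.4000]
t=1: π = [0.3600, 0.2000, 0.4400]
t=2: π = [0.2800, 0.2480, 0.4720]
t=3: π = [0.2992, 0.2448, 0.4560]

π = [0.2992, 0.2448, 0.4560]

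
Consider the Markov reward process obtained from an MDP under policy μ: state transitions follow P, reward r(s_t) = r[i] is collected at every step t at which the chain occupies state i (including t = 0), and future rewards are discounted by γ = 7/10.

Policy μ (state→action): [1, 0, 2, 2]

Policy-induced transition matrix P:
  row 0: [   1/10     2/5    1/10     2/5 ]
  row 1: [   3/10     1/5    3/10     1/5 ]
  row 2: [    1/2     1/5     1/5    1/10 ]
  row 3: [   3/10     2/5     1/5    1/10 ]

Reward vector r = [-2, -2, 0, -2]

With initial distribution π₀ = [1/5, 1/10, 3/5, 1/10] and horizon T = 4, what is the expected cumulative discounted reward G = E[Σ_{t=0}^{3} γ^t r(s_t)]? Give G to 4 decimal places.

t=0: π = [0.2000, 0.1000, 0.6000, 0.1000], E[r] = -0.8000, γ^t·E[r] = -0.800000, running G = -0.800000
t=1: π = [0.3800, 0.2600, 0.1900, 0.1700], E[r] = -1.6200, γ^t·E[r] = -1.134000, running G = -1.934000
t=2: π = [0.2620, 0.3100, 0.1880, 0.2400], E[r] = -1.6240, γ^t·E[r] = -0.795760, running G = -2.729760
t=3: π = [0.2852, 0.3004, 0.2048, 0.2096], E[r] = -1.5904, γ^t·E[r] = -0.545507, running G = -3.275267

G = -3.2753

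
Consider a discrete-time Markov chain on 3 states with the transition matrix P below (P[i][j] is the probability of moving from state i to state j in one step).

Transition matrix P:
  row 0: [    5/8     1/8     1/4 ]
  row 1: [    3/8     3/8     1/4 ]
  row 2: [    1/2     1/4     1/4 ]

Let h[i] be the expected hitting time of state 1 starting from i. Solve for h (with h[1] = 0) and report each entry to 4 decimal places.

h = [6.4000, 0.0000, 5.6000]

First-step conditioning: h[1] = 0; for i ≠ 1, h[i] = 1 + Σ_k P[i][k]·h[k].
  h[0] = 1 + 5/8·h[0] + 1/4·h[2]
  h[2] = 1 + 1/2·h[0] + 1/4·h[2]
Solving the 2×2 linear system over states ≠ 1 gives exactly h = [32/5, 0, 28/5] (h[1] = 0 is the target).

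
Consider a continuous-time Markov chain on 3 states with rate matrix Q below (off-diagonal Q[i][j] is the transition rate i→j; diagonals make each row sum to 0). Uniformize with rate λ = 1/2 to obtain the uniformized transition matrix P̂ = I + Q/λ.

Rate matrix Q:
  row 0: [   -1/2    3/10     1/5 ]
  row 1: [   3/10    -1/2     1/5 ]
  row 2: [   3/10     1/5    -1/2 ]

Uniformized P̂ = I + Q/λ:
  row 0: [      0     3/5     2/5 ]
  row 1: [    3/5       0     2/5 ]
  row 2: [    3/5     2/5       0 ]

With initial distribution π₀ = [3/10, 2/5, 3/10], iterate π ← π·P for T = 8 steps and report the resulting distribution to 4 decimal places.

t=0: π = [0.3000, 0.4000, 0.3000]
t=1: π = [0.4200, 0.3000, 0.2800]
t=2: π = [0.3480, 0.3640, 0.2880]
t=3: π = [0.3912, 0.3240, 0.2848]
t=4: π = [0.3653, 0.3486, 0.2861]
t=5: π = [0.3808, 0.3336, 0.2856]
t=6: π = [0.3715, 0.3427, 0.2858]
t=7: π = [0.3771, 0.3372, 0.2857]
t=8: π = [0.3737, 0.3405, 0.2857]

π = [0.3737, 0.3405, 0.2857]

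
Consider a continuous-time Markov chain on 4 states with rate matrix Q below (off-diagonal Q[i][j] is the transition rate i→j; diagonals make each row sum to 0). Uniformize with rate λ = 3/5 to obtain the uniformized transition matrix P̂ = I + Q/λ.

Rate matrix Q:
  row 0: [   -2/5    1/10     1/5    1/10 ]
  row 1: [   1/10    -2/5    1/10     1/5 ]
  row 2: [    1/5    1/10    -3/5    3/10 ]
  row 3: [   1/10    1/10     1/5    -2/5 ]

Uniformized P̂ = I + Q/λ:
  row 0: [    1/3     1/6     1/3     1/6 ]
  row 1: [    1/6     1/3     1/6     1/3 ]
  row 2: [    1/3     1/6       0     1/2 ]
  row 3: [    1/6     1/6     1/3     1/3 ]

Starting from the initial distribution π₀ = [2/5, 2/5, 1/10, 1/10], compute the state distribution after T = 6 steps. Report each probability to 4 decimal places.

t=0: π = [0.4000, 0.4000, 0.1000, 0.1000]
t=1: π = [0.2500, 0.2333, 0.2333, 0.2833]
t=2: π = [0.2472, 0.2056, 0.2167, 0.3306]
t=3: π = [0.2440, 0.2009, 0.2269, 0.3282]
t=4: π = [0.2451, 0.2002, 0.2242, 0.3305]
t=5: π = [0.2449, 0.2000, 0.2252, 0.3298]
t=6: π = [0.2450, 0.2000, 0.2249, 0.3301]

π = [0.2450, 0.2000, 0.2249, 0.3301]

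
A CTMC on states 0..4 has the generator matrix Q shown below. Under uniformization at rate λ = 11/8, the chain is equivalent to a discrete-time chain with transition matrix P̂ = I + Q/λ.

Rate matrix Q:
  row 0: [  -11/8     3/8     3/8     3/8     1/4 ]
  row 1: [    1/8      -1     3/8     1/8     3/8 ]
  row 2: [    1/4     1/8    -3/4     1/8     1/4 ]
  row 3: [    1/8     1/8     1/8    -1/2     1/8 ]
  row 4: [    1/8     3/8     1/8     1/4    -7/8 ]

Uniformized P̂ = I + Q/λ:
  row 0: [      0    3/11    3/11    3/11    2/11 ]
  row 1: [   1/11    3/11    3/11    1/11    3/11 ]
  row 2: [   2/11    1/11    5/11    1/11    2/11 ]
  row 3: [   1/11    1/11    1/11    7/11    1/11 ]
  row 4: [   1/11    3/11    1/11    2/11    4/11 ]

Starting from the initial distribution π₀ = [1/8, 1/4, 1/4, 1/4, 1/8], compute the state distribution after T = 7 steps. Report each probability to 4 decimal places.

t=0: π = [0.1250, 0.2500, 0.2500, 0.2500, 0.1250]
t=1: π = [0.1023, 0.1818, 0.2500, 0.2614, 0.2045]
t=2: π = [0.1043, 0.1798, 0.2335, 0.2707, 0.2118]
t=3: π = [0.1026, 0.1811, 0.2275, 0.2768, 0.2121]
t=4: π = [0.1023, 0.1810, 0.2252, 0.2798, 0.2117]
t=5: π = [0.1021, 0.1809, 0.2243, 0.2814, 0.2113]
t=6: π = [0.1020, 0.1808, 0.2239, 0.2822, 0.2111]
t=7: π = [0.1020, 0.1807, 0.2238, 0.2826, 0.2110]

π = [0.1020, 0.1807, 0.2238, 0.2826, 0.2110]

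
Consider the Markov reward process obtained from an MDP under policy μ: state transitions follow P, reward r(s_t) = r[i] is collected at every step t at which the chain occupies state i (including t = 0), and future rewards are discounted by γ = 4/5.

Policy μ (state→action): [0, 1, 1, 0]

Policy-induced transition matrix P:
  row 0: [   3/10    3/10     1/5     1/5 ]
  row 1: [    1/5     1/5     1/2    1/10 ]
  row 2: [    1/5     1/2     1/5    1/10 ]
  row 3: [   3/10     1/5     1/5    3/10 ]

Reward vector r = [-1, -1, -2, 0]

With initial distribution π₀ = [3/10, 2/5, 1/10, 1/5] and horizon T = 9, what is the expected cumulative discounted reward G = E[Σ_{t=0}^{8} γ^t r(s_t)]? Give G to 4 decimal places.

G = -4.6872

t=0: π = [0.3000, 0.4000, 0.1000, 0.2000], E[r] = -0.9000, γ^t·E[r] = -0.900000, running G = -0.900000
t=1: π = [0.2500, 0.2600, 0.3200, 0.1700], E[r] = -1.1500, γ^t·E[r] = -0.920000, running G = -1.820000
t=2: π = [0.2420, 0.3210, 0.2780, 0.1590], E[r] = -1.1190, γ^t·E[r] = -0.716160, running G = -2.536160
t=3: π = [0.2401, 0.3076, 0.2963, 0.1560], E[r] = -1.1403, γ^t·E[r] = -0.583834, running G = -3.119994
t=4: π = [0.2396, 0.3129, 0.2923, 0.1552], E[r] = -1.1371, γ^t·E[r] = -0.465744, running G = -3.585737
t=5: π = [0.2395, 0.3116, 0.2939, 0.1550], E[r] = -1.1389, γ^t·E[r] = -0.373184, running G = -3.958921
t=6: π = [0.2394, 0.3121, 0.2935, 0.1549], E[r] = -1.1385, γ^t·E[r] = -0.298463, running G = -4.257384
t=7: π = [0.2394, 0.3120, 0.2936, 0.1549], E[r] = -1.1387, γ^t·E[r] = -0.238802, running G = -4.496186
t=8: π = [0.2394, 0.3120, 0.2936, 0.1549], E[r] = -1.1387, γ^t·E[r] = -0.191037, running G = -4.687223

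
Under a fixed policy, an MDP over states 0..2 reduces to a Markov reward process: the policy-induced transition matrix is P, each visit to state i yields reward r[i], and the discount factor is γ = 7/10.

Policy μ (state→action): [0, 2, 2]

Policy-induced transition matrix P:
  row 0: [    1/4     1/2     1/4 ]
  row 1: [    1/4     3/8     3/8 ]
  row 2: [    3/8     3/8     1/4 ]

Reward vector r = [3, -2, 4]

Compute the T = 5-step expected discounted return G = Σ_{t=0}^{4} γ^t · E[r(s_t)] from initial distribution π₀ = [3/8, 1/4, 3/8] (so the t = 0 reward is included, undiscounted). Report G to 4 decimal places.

t=0: π = [0.3750, 0.2500, 0.3750], E[r] = 2.1250, γ^t·E[r] = 2.125000, running G = 2.125000
t=1: π = [0.2969, 0.4219, 0.2813], E[r] = 1.1719, γ^t·E[r] = 0.820313, running G = 2.945313
t=2: π = [0.2852, 0.4121, 0.3027], E[r] = 1.2422, γ^t·E[r] = 0.608672, running G = 3.553984
t=3: π = [0.2878, 0.4106, 0.3015], E[r] = 1.2483, γ^t·E[r] = 0.428164, running G = 3.982148
t=4: π = [0.2877, 0.4110, 0.3013], E[r] = 1.2464, γ^t·E[r] = 0.299268, running G = 4.281416

G = 4.2814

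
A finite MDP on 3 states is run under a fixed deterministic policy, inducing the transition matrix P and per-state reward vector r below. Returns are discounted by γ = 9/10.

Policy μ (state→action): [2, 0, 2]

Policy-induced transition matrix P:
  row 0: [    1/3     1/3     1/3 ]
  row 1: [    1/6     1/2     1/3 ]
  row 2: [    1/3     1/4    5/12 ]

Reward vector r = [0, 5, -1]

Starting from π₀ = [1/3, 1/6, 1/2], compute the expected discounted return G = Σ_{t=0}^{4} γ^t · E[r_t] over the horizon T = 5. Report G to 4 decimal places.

G = 4.5856

t=0: π = [0.3333, 0.1667, 0.5000], E[r] = 0.3333, γ^t·E[r] = 0.333333, running G = 0.333333
t=1: π = [0.3056, 0.3194, 0.3750], E[r] = 1.2222, γ^t·E[r] = 1.100000, running G = 1.433333
t=2: π = [0.2801, 0.3553, 0.3646], E[r] = 1.4120, γ^t·E[r] = 1.143750, running G = 2.577083
t=3: π = [0.2741, 0.3622, 0.3637], E[r] = 1.4471, γ^t·E[r] = 1.054969, running G = 3.632052
t=4: π = [0.2730, 0.3634, 0.3636], E[r] = 1.4533, γ^t·E[r] = 0.953501, running G = 4.585553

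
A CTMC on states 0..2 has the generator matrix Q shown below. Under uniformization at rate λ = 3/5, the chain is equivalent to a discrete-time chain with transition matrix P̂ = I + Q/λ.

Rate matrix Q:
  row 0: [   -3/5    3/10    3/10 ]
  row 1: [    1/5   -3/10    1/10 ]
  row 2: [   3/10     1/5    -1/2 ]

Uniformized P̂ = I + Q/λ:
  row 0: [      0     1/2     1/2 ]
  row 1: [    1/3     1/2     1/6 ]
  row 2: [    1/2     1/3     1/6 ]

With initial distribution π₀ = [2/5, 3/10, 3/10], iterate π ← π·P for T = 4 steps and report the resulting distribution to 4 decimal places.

π = [0.2861, 0.4556, 0.2583]

t=0: π = [0.4000, 0.3000, 0.3000]
t=1: π = [0.2500, 0.4500, 0.3000]
t=2: π = [0.3000, 0.4500, 0.2500]
t=3: π = [0.2750, 0.4583, 0.2667]
t=4: π = [0.2861, 0.4556, 0.2583]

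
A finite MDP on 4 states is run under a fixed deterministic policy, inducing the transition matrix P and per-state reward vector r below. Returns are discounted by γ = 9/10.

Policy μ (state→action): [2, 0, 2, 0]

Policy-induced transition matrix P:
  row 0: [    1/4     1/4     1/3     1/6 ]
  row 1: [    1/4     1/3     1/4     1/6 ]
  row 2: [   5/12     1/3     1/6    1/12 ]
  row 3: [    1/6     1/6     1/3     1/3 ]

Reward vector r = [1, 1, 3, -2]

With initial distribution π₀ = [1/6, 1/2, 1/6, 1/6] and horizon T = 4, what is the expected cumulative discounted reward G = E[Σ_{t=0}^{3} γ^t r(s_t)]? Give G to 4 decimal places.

t=0: π = [0.1667, 0.5000, 0.1667, 0.1667], E[r] = 0.8333, γ^t·E[r] = 0.833333, running G = 0.833333
t=1: π = [0.2639, 0.2917, 0.2639, 0.1806], E[r] = 0.9861, γ^t·E[r] = 0.887500, running G = 1.720833
t=2: π = [0.2789, 0.2813, 0.2650, 0.1748], E[r] = 1.0058, γ^t·E[r] = 0.814688, running G = 2.535521
t=3: π = [0.2796, 0.2810, 0.2657, 0.1737], E[r] = 1.0103, γ^t·E[r] = 0.736523, running G = 3.272044

G = 3.2720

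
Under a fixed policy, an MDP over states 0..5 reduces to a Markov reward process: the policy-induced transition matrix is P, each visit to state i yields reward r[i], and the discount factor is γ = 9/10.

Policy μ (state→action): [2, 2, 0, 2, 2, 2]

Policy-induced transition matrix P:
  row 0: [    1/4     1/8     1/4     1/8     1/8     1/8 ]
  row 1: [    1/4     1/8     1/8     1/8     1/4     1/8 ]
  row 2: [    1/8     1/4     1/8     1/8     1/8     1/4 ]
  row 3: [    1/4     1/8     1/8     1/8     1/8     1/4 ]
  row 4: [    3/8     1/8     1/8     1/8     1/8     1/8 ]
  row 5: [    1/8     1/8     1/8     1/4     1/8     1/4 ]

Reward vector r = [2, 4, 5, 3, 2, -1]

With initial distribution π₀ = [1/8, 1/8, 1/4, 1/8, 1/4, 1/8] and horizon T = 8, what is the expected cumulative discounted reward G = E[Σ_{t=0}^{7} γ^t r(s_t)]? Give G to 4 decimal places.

t=0: π = [0.1250, 0.1250, 0.2500, 0.1250, 0.2500, 0.1250], E[r] = 2.7500, γ^t·E[r] = 2.750000, running G = 2.750000
t=1: π = [0.2344, 0.1563, 0.1406, 0.1406, 0.1406, 0.1875], E[r] = 2.3125, γ^t·E[r] = 2.081250, running G = 4.831250
t=2: π = [0.2266, 0.1426, 0.1543, 0.1484, 0.1445, 0.1836], E[r] = 2.3457, γ^t·E[r] = 1.900020, running G = 6.731270
t=3: π = [0.2258, 0.1443, 0.1533, 0.1479, 0.1428, 0.1858], E[r] = 2.3391, γ^t·E[r] = 1.705212, running G = 8.436482
t=4: π = [0.2255, 0.1442, 0.1532, 0.1482, 0.1430, 0.1859], E[r] = 2.3386, γ^t·E[r] = 1.534351, running G = 9.970832
t=5: π = [0.2255, 0.1442, 0.1532, 0.1482, 0.1430, 0.1859], E[r] = 2.3383, γ^t·E[r] = 1.380767, running G = 11.351599
t=6: π = [0.2255, 0.1441, 0.1532, 0.1482, 0.1430, 0.1859], E[r] = 2.3383, γ^t·E[r] = 1.242692, running G = 12.594291
t=7: π = [0.2255, 0.1441, 0.1532, 0.1482, 0.1430, 0.1859], E[r] = 2.3383, γ^t·E[r] = 1.118421, running G = 13.712712

G = 13.7127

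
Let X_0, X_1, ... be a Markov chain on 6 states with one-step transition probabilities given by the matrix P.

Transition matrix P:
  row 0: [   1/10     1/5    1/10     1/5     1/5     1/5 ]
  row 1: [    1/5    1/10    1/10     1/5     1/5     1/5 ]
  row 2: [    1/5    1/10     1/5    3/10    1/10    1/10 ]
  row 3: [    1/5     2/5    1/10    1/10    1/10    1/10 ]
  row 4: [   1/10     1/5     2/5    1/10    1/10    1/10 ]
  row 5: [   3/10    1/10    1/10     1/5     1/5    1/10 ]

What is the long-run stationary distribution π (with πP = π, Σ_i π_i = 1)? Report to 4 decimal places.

Balance equations π_j = Σ_i π_i·P[i][j]:
  π_0 = 1/10·π_0 + 1/5·π_1 + 1/5·π_2 + 1/5·π_3 + 1/10·π_4 + 3/10·π_5
  π_1 = 1/5·π_0 + 1/10·π_1 + 1/10·π_2 + 2/5·π_3 + 1/5·π_4 + 1/10·π_5
  π_2 = 1/10·π_0 + 1/10·π_1 + 1/5·π_2 + 1/10·π_3 + 2/5·π_4 + 1/10·π_5
  π_3 = 1/5·π_0 + 1/5·π_1 + 3/10·π_2 + 1/10·π_3 + 1/10·π_4 + 1/5·π_5
  π_4 = 1/5·π_0 + 1/5·π_1 + 1/10·π_2 + 1/10·π_3 + 1/10·π_4 + 1/5·π_5
  normalize: π_0 + π_1 + π_2 + π_3 + π_4 + π_5 = 1
Solving the linear system gives exactly π = [2032/11253, 705/3751, 5/31, 17/93, 14/93, 140/1023].

π = [0.1806, 0.1879, 0.1613, 0.1828, 0.1505, 0.1369]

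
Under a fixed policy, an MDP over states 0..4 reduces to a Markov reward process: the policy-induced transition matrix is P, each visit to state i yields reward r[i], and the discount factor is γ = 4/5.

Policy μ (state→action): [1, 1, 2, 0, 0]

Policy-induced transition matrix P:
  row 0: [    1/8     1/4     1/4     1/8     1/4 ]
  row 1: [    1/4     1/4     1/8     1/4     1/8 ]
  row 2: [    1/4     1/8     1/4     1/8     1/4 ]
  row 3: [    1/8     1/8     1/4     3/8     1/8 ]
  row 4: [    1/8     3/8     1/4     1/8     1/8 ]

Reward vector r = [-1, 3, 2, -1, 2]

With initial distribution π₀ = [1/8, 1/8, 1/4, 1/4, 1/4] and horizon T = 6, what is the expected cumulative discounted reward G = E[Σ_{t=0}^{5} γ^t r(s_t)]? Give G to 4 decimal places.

G = 3.8911

t=0: π = [0.1250, 0.1250, 0.2500, 0.2500, 0.2500], E[r] = 1.0000, γ^t·E[r] = 1.000000, running G = 1.000000
t=1: π = [0.1719, 0.2188, 0.2344, 0.2031, 0.1719], E[r] = 1.0938, γ^t·E[r] = 0.875000, running G = 1.875000
t=2: π = [0.1816, 0.2168, 0.2227, 0.2031, 0.1758], E[r] = 1.0625, γ^t·E[r] = 0.680000, running G = 2.555000
t=3: π = [0.1799, 0.2188, 0.2229, 0.2029, 0.1755], E[r] = 1.0703, γ^t·E[r] = 0.548000, running G = 3.103000
t=4: π = [0.1802, 0.2187, 0.2227, 0.2031, 0.1754], E[r] = 1.0689, γ^t·E[r] = 0.437825, running G = 3.540825
t=5: π = [0.1802, 0.2187, 0.2227, 0.2031, 0.1754], E[r] = 1.0689, γ^t·E[r] = 0.350248, running G = 3.891073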